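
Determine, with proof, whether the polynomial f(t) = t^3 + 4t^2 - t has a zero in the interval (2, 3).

No such root exists.

f(2) = 22 and f(3) = 60, both positive, so a sign-change argument is unavailable; we show f keeps this sign on the whole interval.
Shift to the endpoint 2: with t = 2 + u (0 < u < 1), one computes f(2 + u) = u^3 + 10u^2 + 27u + 22.
All 4 nonzero coefficients of this polynomial in u are positive; hence for u > 0 the value is a sum of positive terms (the constant 22 among them).
Therefore f(t) > 0 throughout (2, 3), and f has no zero there.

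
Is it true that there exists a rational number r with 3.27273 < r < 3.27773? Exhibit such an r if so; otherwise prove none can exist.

r = 95/29

Look for a denominator N such that an integer falls strictly between N·3.27273 and N·3.27773. N = 29 works: 29·3.27273 = 94.90917 < 95 < 95.05417 = 29·3.27773.
So r = 95/29 works: it is a ratio of integers, and dividing 29·3.27273 < 95 < 29·3.27773 through by 29 gives 3.27273 < 95/29 < 3.27773.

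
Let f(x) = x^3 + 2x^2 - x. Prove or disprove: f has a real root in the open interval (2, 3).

No such root exists.

The endpoint values f(2) = 14 and f(3) = 42 are both positive. Claim: f(x) > 0 for every x in (2, 3).
Shift to the endpoint 2: with x = 2 + u (0 < u < 1), one computes f(2 + u) = u^3 + 8u^2 + 19u + 14.
All 4 nonzero coefficients of this polynomial in u are positive; hence for u > 0 the value is a sum of positive terms (the constant 14 among them).
So f is strictly positive on (2, 3); no root exists in the interval.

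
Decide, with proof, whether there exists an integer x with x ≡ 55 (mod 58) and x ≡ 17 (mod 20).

The moduli are not coprime: gcd(58, 20) = 2. Compatibility requires 2 ∣ (17 − 55) = -38, which holds, so solutions exist.
Write x = 55 + 58t. Then 58t ≡ 17 − 55 ≡ 2 (mod 20); dividing through by 2 gives 29t ≡ 1 (mod 10).
29 ≡ 9 (mod 10), so this reads 9t ≡ 1 (mod 10). Note 9·9 = 81 ≡ 1 (mod 10) (as 81 − 1 = 8·10), so 9⁻¹ ≡ 9.
Multiplying by 9: t ≡ 9·1 = 9 (mod 10).
Then x = 55 + 58·9 = 577.
Indeed 577 ≡ 55 (mod 58) and 577 ≡ 17 (mod 20).

x = 577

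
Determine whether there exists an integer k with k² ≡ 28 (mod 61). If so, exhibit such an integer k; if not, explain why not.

61 is prime, so by Euler's criterion 28 is a square mod 61 iff 28^((61−1)/2) = 28^30 ≡ 1 (mod 61).
Squaring successively (mod 61): 28^2 = 784 ≡ 52; 28^4 ≡ 52² = 2704 ≡ 20; 28^8 ≡ 20² = 400 ≡ 34; 28^16 ≡ 34² = 1156 ≡ 58.
Since 30 = 16 + 8 + 4 + 2, 28^30 ≡ 58 · 34 · 20 · 52; multiplying out mod 61: 58·34 = 1972 ≡ 20, then 20·20 = 400 ≡ 34, then 34·52 = 1768 ≡ 60. Thus 28^30 ≡ 60 ≡ −1 (mod 61).
By Euler's criterion 28 is a quadratic non-residue mod 61: no k satisfies k² ≡ 28 (mod 61).

No, no such integer exists.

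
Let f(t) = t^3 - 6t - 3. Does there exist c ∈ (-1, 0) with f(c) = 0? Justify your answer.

Such a root exists.

f(-1) = 2 and f(0) = -3, which have opposite signs.
Since f is a polynomial it is continuous on [-1, 0].
The Intermediate Value Theorem then guarantees some c ∈ (-1, 0) with f(c) = 0.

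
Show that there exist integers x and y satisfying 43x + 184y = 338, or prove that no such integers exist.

x = 102, y = -22

43 and 184 are coprime, so 43x + 184y ranges over all of ℤ.
Run the Euclidean algorithm on 184 and 43: 184 = 4·43 + 12, 43 = 3·12 + 7, 12 = 1·7 + 5, 7 = 1·5 + 2, 5 = 2·2 + 1, 2 = 2·1 + 0.
Working back up the chain: 1 = 5 − 2·2 = 5 − 2·(7 − 1·5) = −2·7 + 3·5 = −2·7 + 3·(12 − 1·7) = 3·12 − 5·7 = 3·12 − 5·(43 − 3·12) = −5·43 + 18·12 = −5·43 + 18·(184 − 4·43) = 18·184 − 77·43. So 43·(-77) + 184·18 = 1.
Scaling by 338 gives the particular solution (x, y) = (-26026, 6084).
Adding 142·184 to x and subtracting 142·43 from y gives the tidier solution (102, -22).
Indeed 43·102 + 184·(-22) = 4386 − 4048 = 338.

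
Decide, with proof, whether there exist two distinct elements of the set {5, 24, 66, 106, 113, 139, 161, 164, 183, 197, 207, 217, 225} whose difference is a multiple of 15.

Residues mod 15: 5↦5, 24↦9, 66↦6, 106↦1, 113↦8, 139↦4, 161↦11, 164↦14, 183↦3, 197↦2, 207↦12, 217↦7, 225↦0.
All 13 residues are distinct, so no two elements differ by a multiple of 15.

No such pair exists.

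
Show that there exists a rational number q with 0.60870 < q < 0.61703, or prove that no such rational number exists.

Look for a denominator N such that an integer falls strictly between N·0.60870 and N·0.61703. N = 13 works: 13·0.60870 = 7.91310 < 8 < 8.02139 = 13·0.61703.
Hence 8/13 is a rational number with 0.60870 < 8/13 < 0.61703.

q = 8/13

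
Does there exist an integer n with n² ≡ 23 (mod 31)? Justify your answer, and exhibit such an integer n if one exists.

31 is prime, so by Euler's criterion 23 is a square mod 31 iff 23^((31−1)/2) = 23^15 ≡ 1 (mod 31).
Repeated squaring mod 31: 23^2 = 529 ≡ 2; 23^4 ≡ 2² = 4 ≡ 4; 23^8 ≡ 4² = 16 ≡ 16.
Since 15 = 8 + 4 + 2 + 1, 23^15 ≡ 16 · 4 · 2 · 23; multiplying out mod 31: 16·4 = 64 ≡ 2, then 2·2 = 4 ≡ 4, then 4·23 = 92 ≡ 30. Thus 23^15 ≡ 30 ≡ −1 (mod 31).
The value −1 means 23 is a non-residue modulo 31, so n² ≡ 23 (mod 31) is impossible.

No, no such integer exists.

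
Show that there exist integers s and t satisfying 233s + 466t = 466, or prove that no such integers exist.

Every value of 233s + 466t is a multiple of gcd(233, 466) = 233; since 233 ∣ 466, solutions exist.
Dividing through by 233 reduces the equation to 1s + 2t = 2.
The coefficient of s is 1, so setting t = 0 and s = 2 already solves it.
Shifting by a multiple of (2, −1) keeps it a solution: s = 2 − 1·2 = 0, t = 0 + 1·1 = 1.
Indeed 233·0 + 466·1 = 0 + 466 = 466.

s = 0, t = 1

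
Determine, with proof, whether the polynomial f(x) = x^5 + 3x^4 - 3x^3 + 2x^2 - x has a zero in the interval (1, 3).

The endpoint values f(1) = 2 and f(3) = 420 are both positive. Claim: f(x) > 0 for every x in (1, 3).
Shift to the endpoint 1: with x = 1 + u (0 < u < 2), one computes f(1 + u) = u^5 + 8u^4 + 19u^3 + 21u^2 + 11u + 2.
The nonzero coefficients here are all positive, so for u > 0 every term is positive (or zero), and the constant term 2 is strictly positive.
Therefore f(x) > 0 throughout (1, 3), and f has no zero there.

No.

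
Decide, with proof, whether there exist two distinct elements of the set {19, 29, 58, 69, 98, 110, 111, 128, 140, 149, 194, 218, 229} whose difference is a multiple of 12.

Reduce each element mod 12: 19↦7, 29↦5, 58↦10, 69↦9, 98↦2, 110↦2, 111↦3, 128↦8, 140↦8, 149↦5, 194↦2, 218↦2, 229↦1. The residue 5 repeats (at 29 and 149), and 149 − 29 = 120 = 10·12.

Yes: 29 and 149.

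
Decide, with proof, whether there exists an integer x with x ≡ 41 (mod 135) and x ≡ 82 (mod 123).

Reduce both congruences modulo 3, which divides 135 and 123: they say x ≡ 41 (mod 3) and x ≡ 82 (mod 3).
These are incompatible: 41 − 82 = -41 is not divisible by 3.
Therefore no such x exists.

No, no such integer exists.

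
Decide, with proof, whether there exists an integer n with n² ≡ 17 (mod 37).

37 is prime, so by Euler's criterion 17 is a square mod 37 iff 17^((37−1)/2) = 17^18 ≡ 1 (mod 37).
Squaring successively (mod 37): 17^2 = 289 ≡ 30; 17^4 ≡ 30² = 900 ≡ 12; 17^8 ≡ 12² = 144 ≡ 33; 17^16 ≡ 33² = 1089 ≡ 16.
Since 18 = 16 + 2, 17^18 ≡ 16 · 30; multiplying out mod 37: 16·30 = 480 ≡ 36. Thus 17^18 ≡ 36 ≡ −1 (mod 37).
The value −1 means 17 is a non-residue modulo 37, so n² ≡ 17 (mod 37) is impossible.

No such integer exists.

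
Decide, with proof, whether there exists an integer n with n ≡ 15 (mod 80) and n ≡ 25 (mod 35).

Here gcd(80, 35) = 5, and both 15 and 25 leave remainder 0 mod 5, so the system is consistent.
Step through n = 15, 15 + 80, 15 + 2·80, …: the values 15, 95 reduce mod 35 to 15, 25. The value 95 hits 25.
Indeed 95 ≡ 15 (mod 80) and 95 ≡ 25 (mod 35).

n = 95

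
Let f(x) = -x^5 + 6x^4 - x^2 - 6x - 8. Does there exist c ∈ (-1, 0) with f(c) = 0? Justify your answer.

Yes, such a c exists.

f(-1) = 4 and f(0) = -8, which have opposite signs.
Since f is a polynomial it is continuous on [-1, 0].
By the Intermediate Value Theorem f must vanish at some point of (-1, 0).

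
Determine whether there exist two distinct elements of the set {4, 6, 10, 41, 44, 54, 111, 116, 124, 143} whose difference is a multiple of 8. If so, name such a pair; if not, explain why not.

4 mod 8 = 4 and 44 mod 8 = 4, so 44 − 4 = 40 = 5·8.

4 and 44 are such a pair.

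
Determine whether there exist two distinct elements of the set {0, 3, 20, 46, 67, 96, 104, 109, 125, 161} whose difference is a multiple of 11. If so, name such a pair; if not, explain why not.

Residues mod 11: 0↦0, 3↦3, 20↦9, 46↦2, 67↦1, 96↦8, 104↦5, 109↦10, 125↦4, 161↦7.
All 10 residues are distinct, so no two elements differ by a multiple of 11.

No, no such pair exists.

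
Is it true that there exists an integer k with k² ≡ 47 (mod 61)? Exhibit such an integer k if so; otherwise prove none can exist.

k = 48 works: 48² = 2304, and 2304 − 47 = 2257 = 37·61.

k = 48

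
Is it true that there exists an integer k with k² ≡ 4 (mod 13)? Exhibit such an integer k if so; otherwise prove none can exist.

k = 2

Take k = 2. Then 2² = 4, and since 0 ≤ 4 < 13 this is already reduced: 2² ≡ 4 (mod 13).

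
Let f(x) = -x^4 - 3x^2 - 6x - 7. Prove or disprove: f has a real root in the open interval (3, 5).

f(3) = -133 and f(5) = -737, both negative, so a sign-change argument is unavailable; we show f keeps this sign on the whole interval.
Shift to the endpoint 3: with x = 3 + u (0 < u < 2), one computes f(3 + u) = -u^4 - 12u^3 - 57u^2 - 132u - 133.
All 5 nonzero coefficients of this polynomial in u are negative; hence for u > 0 the value is a sum of negative terms (the constant -133 among them).
Therefore f(x) < 0 throughout (3, 5), and f has no zero there.

No such root exists.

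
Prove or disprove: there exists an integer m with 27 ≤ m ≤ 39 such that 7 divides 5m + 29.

m = 32

For m = 27, 28, …, 31 the values 164, 169, 174, 179, 184 are not multiples of 7. At m = 32 we get 5·32 + 29 = 189, and 189 = 7·27.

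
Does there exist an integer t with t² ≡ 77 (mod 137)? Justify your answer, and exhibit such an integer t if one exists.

t = 25 works: 25² = 625, and 625 − 77 = 548 = 4·137.

t = 25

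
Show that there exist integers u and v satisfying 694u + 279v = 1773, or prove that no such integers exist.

u = 171, v = -419

Since gcd(694, 279) = 1, every integer is an integer combination of 694 and 279.
Dividing repeatedly: 694 = 2·279 + 136, 279 = 2·136 + 7, 136 = 19·7 + 3, 7 = 2·3 + 1, 3 = 3·1 + 0.
Unwinding: 1 = 7 − 2·3 = 7 − 2·(136 − 19·7) = −2·136 + 39·7 = −2·136 + 39·(279 − 2·136) = 39·279 − 80·136 = 39·279 − 80·(694 − 2·279) = −80·694 + 199·279, i.e. 694·(-80) + 279·199 = 1.
Scaling by 1773 gives the particular solution (u, v) = (-141840, 352827).
Shifting by a multiple of (279, −694) keeps it a solution: u = -141840 + 509·279 = 171, v = 352827 − 509·694 = -419.
Check: 694·171 + 279·(-419) = 118674 − 116901 = 1773. ✓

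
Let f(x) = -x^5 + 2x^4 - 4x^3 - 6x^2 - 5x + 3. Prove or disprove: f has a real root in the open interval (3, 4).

f(3) = -255 and f(4) = -881, both negative, so a sign-change argument is unavailable; we show f keeps this sign on the whole interval.
Shift to the endpoint 3: with x = 3 + u (0 < u < 1), one computes f(3 + u) = -u^5 - 13u^4 - 70u^3 - 204u^2 - 338u - 255.
The nonzero coefficients here are all negative, so for u > 0 every term is negative (or zero), and the constant term -255 is strictly negative.
So f is strictly negative on (3, 4); no root exists in the interval.

No such root exists.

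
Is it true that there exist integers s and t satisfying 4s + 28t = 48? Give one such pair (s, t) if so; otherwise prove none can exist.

s = 5, t = 1

Every value of 4s + 28t is a multiple of gcd(4, 28) = 4; since 4 ∣ 48, solutions exist.
Dividing through by 4 reduces the equation to 1s + 7t = 12.
With a unit coefficient on s, (s, t) = (12, 0) is an immediate solution.
The general solution is s = 12 + 7k, t = 0 − 1k; taking k = -1 gives the smaller pair s = 5, t = 1.
Check: 4·5 + 28·1 = 20 + 28 = 48. ✓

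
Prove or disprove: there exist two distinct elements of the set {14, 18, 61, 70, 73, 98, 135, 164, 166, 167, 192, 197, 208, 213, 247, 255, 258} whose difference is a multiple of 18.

Residues mod 18: 14↦14, 18↦0, 61↦7, 70↦16, 73↦1, 98↦8, 135↦9, 164↦2, 166↦4, 167↦5, 192↦12, 197↦17, 208↦10, 213↦15, 247↦13, 255↦3, 258↦6.
These 17 residues are pairwise different, hence no difference of two elements is divisible by 18.

No such pair exists.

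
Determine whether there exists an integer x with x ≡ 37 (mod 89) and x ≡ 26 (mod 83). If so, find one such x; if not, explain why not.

x = 1105

Since 89 and 83 share no common factor, CRT says the pair of congruences has a solution (unique mod 7387).
Any solution of the first congruence is x = 37 + 89t; substituting into the second, 89t ≡ 26 − 37 ≡ 72 (mod 83).
89 ≡ 6 (mod 83), so this reads 6t ≡ 72 (mod 83). Note 6·14 = 84 ≡ 1 (mod 83) (as 84 − 1 = 1·83), so 6⁻¹ ≡ 14.
Multiplying by 14: t ≡ 14·72 = 1008 ≡ 12 (mod 83).
Taking t = 12 gives x = 37 + 89·12 = 1105.
Indeed 1105 ≡ 37 (mod 89) and 1105 ≡ 26 (mod 83).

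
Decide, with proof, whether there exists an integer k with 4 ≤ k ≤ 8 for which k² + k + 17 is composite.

No such integer k in that range exists.

The values for k = 4, 5, …, 8 are 37, 47, 59, 73, 89, and each of these is prime.
So no value in the range makes the expression composite.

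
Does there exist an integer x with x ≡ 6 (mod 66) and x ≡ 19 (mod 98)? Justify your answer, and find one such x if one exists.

gcd(66, 98) = 2. If x ≡ 6 (mod 66) and x ≡ 19 (mod 98), then x ≡ 6 (mod 2) and x ≡ 19 (mod 2).
These are incompatible: 6 − 19 = -13 is not divisible by 2.
So no integer satisfies both congruences.

No, no such integer exists.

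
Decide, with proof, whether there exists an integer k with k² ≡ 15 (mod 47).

47 is prime, so by Euler's criterion 15 is a square mod 47 iff 15^((47−1)/2) = 15^23 ≡ 1 (mod 47).
Squaring successively (mod 47): 15^2 = 225 ≡ 37; 15^4 ≡ 37² = 1369 ≡ 6; 15^8 ≡ 6² = 36 ≡ 36; 15^16 ≡ 36² = 1296 ≡ 27.
Since 23 = 16 + 4 + 2 + 1, 15^23 ≡ 27 · 6 · 37 · 15; multiplying out mod 47: 27·6 = 162 ≡ 21, then 21·37 = 777 ≡ 25, then 25·15 = 375 ≡ 46. Thus 15^23 ≡ 46 ≡ −1 (mod 47).
By Euler's criterion 15 is a quadratic non-residue mod 47: no k satisfies k² ≡ 15 (mod 47).

There is no such integer.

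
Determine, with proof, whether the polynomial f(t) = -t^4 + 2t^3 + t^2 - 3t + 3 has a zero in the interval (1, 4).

Yes, f has a root in the interval.

f(1) = 2 and f(4) = -121, which have opposite signs.
f is continuous everywhere (it is a polynomial), in particular on [1, 4].
By the Intermediate Value Theorem, f takes the value 0 somewhere in the open interval.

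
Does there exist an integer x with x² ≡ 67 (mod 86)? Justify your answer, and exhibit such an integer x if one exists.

x = 29

x = 29 works: 29² = 841, and 841 − 67 = 774 = 9·86.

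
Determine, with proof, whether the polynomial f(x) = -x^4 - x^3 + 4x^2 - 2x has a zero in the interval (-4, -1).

Yes, f has a root in the interval.

f(-4) = -120 and f(-1) = 6, which have opposite signs.
Since f is a polynomial it is continuous on [-4, -1].
By the Intermediate Value Theorem f must vanish at some point of (-4, -1).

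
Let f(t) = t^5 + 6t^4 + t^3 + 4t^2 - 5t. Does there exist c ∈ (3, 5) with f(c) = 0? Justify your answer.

The endpoint values f(3) = 777 and f(5) = 7075 are both positive. Claim: f(t) > 0 for every t in (3, 5).
Substitute t = 3 + u, where 0 < u < 2 on the interval. Expanding, f(3 + u) = u^5 + 21u^4 + 163u^3 + 607u^2 + 1099u + 777.
All 6 nonzero coefficients of this polynomial in u are positive; hence for u > 0 the value is a sum of positive terms (the constant 777 among them).
So f is strictly positive on (3, 5); no root exists in the interval.

f has no root in that interval.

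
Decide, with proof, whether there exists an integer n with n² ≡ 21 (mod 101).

n = 18

Take n = 18. Then 18² = 324 = 3·101 + 21, so 18² ≡ 21 (mod 101).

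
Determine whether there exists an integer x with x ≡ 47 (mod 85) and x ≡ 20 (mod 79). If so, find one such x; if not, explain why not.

x = 3022

gcd(85, 79) = 1, so the Chinese Remainder Theorem guarantees exactly one residue class mod 6715 satisfying both.
Any solution of the first congruence is x = 47 + 85t; substituting into the second, 85t ≡ 20 − 47 ≡ 52 (mod 79).
85 ≡ 6 (mod 79), so this reads 6t ≡ 52 (mod 79). Note 6·66 = 396 ≡ 1 (mod 79) (as 396 − 1 = 5·79), so 6⁻¹ ≡ 66.
Multiplying by 66: t ≡ 66·52 = 3432 ≡ 35 (mod 79).
With t = 35: x = 47 + 85·35 = 3022.
Check: 3022 mod 85 = 47, 3022 mod 79 = 20. ✓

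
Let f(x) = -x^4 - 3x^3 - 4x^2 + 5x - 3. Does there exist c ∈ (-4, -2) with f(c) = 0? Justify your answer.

No.

The endpoint values f(-4) = -151 and f(-2) = -21 are both negative. Claim: f(x) < 0 for every x in (-4, -2).
Substitute x = -2 − u, where 0 < u < 2 on the interval. Expanding, f(-2 − u) = -u^4 - 5u^3 - 10u^2 - 17u - 21.
All 5 nonzero coefficients of this polynomial in u are negative; hence for u > 0 the value is a sum of negative terms (the constant -21 among them).
So f is strictly negative on (-4, -2); no root exists in the interval.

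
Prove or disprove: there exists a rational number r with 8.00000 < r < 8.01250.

Scale by 81: the interval becomes (648.00000, 649.01250), which contains the integer 649.
So r = 649/81 works: it is a ratio of integers, and dividing 81·8.00000 < 649 < 81·8.01250 through by 81 gives 8.00000 < 649/81 < 8.01250.

r = 649/81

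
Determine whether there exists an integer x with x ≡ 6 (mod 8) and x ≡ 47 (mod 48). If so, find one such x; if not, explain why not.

Reduce both congruences modulo 8, which divides 8 and 48: they say x ≡ 6 (mod 8) and x ≡ 47 (mod 8).
These are incompatible: 6 − 47 = -41 is not divisible by 8.
Hence the system has no solution.

No, no such integer exists.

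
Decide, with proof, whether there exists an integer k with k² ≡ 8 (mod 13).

Computing k² mod 13 for k = 0, 1, …, 6 (enough, by the symmetry k ↦ 13 − k) gives 0, 1, 4, 9, 3, 12, 10.
The set of squares mod 13 is therefore {0, 1, 3, 4, 9, 10, 12}, which does not contain 8.
Therefore k² ≡ 8 (mod 13) has no solution.

No such integer exists.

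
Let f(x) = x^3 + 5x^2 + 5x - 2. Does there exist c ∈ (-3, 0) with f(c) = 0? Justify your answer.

f(-3) = 1 and f(0) = -2, which have opposite signs.
Since f is a polynomial it is continuous on [-3, 0].
By the Intermediate Value Theorem, f takes the value 0 somewhere in the open interval.

Such a root exists.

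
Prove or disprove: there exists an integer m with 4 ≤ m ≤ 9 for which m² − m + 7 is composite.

At m = 8: 8² − 8 + 7 = 63 = 3·21, which is composite.

m = 8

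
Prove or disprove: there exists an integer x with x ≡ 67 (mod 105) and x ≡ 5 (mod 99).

No, no such integer exists.

Reduce both congruences modulo 3, which divides 105 and 99: they say x ≡ 67 (mod 3) and x ≡ 5 (mod 3).
However 67 ≡ 1 and 5 ≡ 2 (mod 3), and 1 ≠ 2.
Hence the system has no solution.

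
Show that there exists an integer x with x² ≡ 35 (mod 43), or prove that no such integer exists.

Take x = 11. Then 11² = 121 = 2·43 + 35, so 11² ≡ 35 (mod 43).

x = 11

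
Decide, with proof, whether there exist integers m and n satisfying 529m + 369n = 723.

529 and 369 are coprime, so 529m + 369n ranges over all of ℤ.
Euclidean algorithm: 529 = 1·369 + 160, 369 = 2·160 + 49, 160 = 3·49 + 13, 49 = 3·13 + 10, 13 = 1·10 + 3, 10 = 3·3 + 1, 3 = 3·1 + 0.
Working back up the chain: 1 = 10 − 3·3 = 10 − 3·(13 − 1·10) = −3·13 + 4·10 = −3·13 + 4·(49 − 3·13) = 4·49 − 15·13 = 4·49 − 15·(160 − 3·49) = −15·160 + 49·49 = −15·160 + 49·(369 − 2·160) = 49·369 − 113·160 = 49·369 − 113·(529 − 1·369) = −113·529 + 162·369. So 529·(-113) + 369·162 = 1.
Scaling by 723 gives the particular solution (m, n) = (-81699, 117126).
Adding 222·369 to m and subtracting 222·529 from n gives the tidier solution (219, -312).
Indeed 529·219 + 369·(-312) = 115851 − 115128 = 723.

m = 219, n = -312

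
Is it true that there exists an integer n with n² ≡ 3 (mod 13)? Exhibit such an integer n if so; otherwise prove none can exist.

n = 4 works: 4² = 16, and 16 − 3 = 13 = 1·13.

n = 4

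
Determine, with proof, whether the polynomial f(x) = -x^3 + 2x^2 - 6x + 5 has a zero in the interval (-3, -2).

Evaluate at the endpoints: f(-3) = 68, f(-2) = 33 — same sign (positive).
The derivative f'(x) = -3x^2 + 4x - 6 is a quadratic with discriminant 4² − 4·(-3)·(-6) = -56 < 0; it never vanishes, so it is always negative (sign of the leading coefficient).
So f is strictly decreasing; between -3 and -2 its values lie between f(-3) = 68 and f(-2) = 33, all positive. Therefore f has no root in (-3, -2).

f has no root in that interval.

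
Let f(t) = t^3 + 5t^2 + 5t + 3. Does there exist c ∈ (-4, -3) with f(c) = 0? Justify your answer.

Such a root exists.

f(-4) = -1 and f(-3) = 6, which have opposite signs.
f is continuous everywhere (it is a polynomial), in particular on [-4, -3].
So by the Intermediate Value Theorem there is a c strictly between -4 and -3 with f(c) = 0.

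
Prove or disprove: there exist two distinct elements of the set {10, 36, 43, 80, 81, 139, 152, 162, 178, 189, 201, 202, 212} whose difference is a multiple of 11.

The pair (10, 43) works.

10 mod 11 = 10 and 43 mod 11 = 10, so 43 − 10 = 33 = 3·11.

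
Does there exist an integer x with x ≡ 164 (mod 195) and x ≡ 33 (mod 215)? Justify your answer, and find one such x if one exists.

There is no such integer.

Reduce both congruences modulo 5, which divides 195 and 215: they say x ≡ 164 (mod 5) and x ≡ 33 (mod 5).
But 164 mod 5 = 4 while 33 mod 5 = 3, a contradiction.
So no integer satisfies both congruences.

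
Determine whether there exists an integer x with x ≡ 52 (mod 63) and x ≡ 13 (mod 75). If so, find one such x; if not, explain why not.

gcd(63, 75) = 3. A simultaneous solution exists iff 52 ≡ 13 (mod 3); here 52 mod 3 = 1 = 13 mod 3, so it does.
Put x = 52 + 63t, so we need 63t ≡ 36 (mod 75), equivalently (divide by 3) 21t ≡ 12 (mod 25).
Since 21·6 = 126 = 5·25 + 1, the inverse of 21 mod 25 is 6.
Multiplying by 6: t ≡ 6·12 = 72 ≡ 22 (mod 25).
Then x = 52 + 63·22 = 1438.
Verify: 1438 = 22·63 + 52 and 1438 = 19·75 + 13. ✓

x = 1438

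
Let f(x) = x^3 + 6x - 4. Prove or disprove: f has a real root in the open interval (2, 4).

No such root exists.

Evaluate at the endpoints: f(2) = 16, f(4) = 84 — same sign (positive).
The derivative f'(x) = 3x^2 + 6 is a quadratic with discriminant 0² − 4·3·6 = -72 < 0; it never vanishes, so it is always positive (sign of the leading coefficient).
Hence f is strictly increasing on ℝ, and in particular on [2, 4]. A strictly monotone function with same-sign endpoint values stays positive on the whole interval, so f has no zero in (2, 4).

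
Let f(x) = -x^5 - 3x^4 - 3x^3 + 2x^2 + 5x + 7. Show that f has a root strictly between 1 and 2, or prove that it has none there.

f(1) = 7 and f(2) = -79, which have opposite signs.
Since f is a polynomial it is continuous on [1, 2].
By the Intermediate Value Theorem f must vanish at some point of (1, 2).

Yes, f has a root in the interval.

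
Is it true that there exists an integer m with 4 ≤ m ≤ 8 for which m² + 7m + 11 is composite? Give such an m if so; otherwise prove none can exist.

m = 4

At m = 4: 4² + 7·4 + 11 = 55 = 5·11, which is composite.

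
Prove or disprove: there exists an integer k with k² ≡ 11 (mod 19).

k = 12 works: 12² = 144, and 144 − 11 = 133 = 7·19.

k = 12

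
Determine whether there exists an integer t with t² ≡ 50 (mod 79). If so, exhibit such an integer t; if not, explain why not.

Take t = 45. Then 45² = 2025 = 25·79 + 50, so 45² ≡ 50 (mod 79).

t = 45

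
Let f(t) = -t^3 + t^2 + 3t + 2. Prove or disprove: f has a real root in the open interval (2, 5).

Yes, f has a root in the interval.

f(2) = 4 and f(5) = -83, which have opposite signs.
f is continuous everywhere (it is a polynomial), in particular on [2, 5].
By the Intermediate Value Theorem f must vanish at some point of (2, 5).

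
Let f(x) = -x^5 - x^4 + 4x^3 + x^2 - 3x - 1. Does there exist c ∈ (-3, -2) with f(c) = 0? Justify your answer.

Yes, such a c exists.

f(-3) = 71 and f(-2) = -7, which have opposite signs.
f is continuous everywhere (it is a polynomial), in particular on [-3, -2].
By the Intermediate Value Theorem, f takes the value 0 somewhere in the open interval.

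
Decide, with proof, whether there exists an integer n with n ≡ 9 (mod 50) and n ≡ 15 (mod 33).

The moduli 50 and 33 are coprime, so by the Chinese Remainder Theorem a unique solution modulo 1650 exists.
Write n = 9 + 50t and require 9 + 50t ≡ 15 (mod 33), i.e. 50t ≡ 6 (mod 33).
50 ≡ 17 (mod 33), so this reads 17t ≡ 6 (mod 33). To invert 17 modulo 33: 33 = 1·17 + 16, 17 = 1·16 + 1, 16 = 16·1 + 0, and unwinding, 1 = 17 − 1·16 = 17 − (33 − 1·17) = −33 + 2·17. Thus 17⁻¹ ≡ 2 (mod 33).
Multiplying by 2: t ≡ 2·6 = 12 (mod 33).
Taking t = 12 gives n = 9 + 50·12 = 609.
Indeed 609 ≡ 9 (mod 50) and 609 ≡ 15 (mod 33).

n = 609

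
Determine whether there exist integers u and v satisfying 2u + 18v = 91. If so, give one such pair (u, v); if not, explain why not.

Both 2 and 18 are divisible by gcd(2, 18) = 2, hence so is any combination 2u + 18v.
However 91 leaves remainder 1 on division by 2.
Hence no integers u, v satisfy the equation.

No such integers exist.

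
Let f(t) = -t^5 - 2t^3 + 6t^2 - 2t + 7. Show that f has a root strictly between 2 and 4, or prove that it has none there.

f(2) = -21 and f(4) = -1057, both negative, so a sign-change argument is unavailable; we show f keeps this sign on the whole interval.
Substitute t = 2 + u, where 0 < u < 2 on the interval. Expanding, f(2 + u) = -u^5 - 10u^4 - 42u^3 - 86u^2 - 82u - 21.
All 6 nonzero coefficients of this polynomial in u are negative; hence for u > 0 the value is a sum of negative terms (the constant -21 among them).
So f is strictly negative on (2, 4); no root exists in the interval.

No such root exists.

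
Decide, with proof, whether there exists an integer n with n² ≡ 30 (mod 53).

No such integer exists.

Apply Euler's criterion with the prime 53: 30 is a quadratic residue iff 30^26 ≡ 1 (mod 53), and a non-residue iff it is ≡ −1.
Squaring successively (mod 53): 30^2 = 900 ≡ 52; 30^4 ≡ 52² = 2704 ≡ 1; 30^8 ≡ 1² = 1 ≡ 1; 30^16 ≡ 1² = 1 ≡ 1.
Since 26 = 16 + 8 + 2, 30^26 ≡ 1 · 1 · 52; multiplying out mod 53: 1·1 = 1 ≡ 1, then 1·52 = 52 ≡ 52. Thus 30^26 ≡ 52 ≡ −1 (mod 53).
By Euler's criterion 30 is a quadratic non-residue mod 53: no n satisfies n² ≡ 30 (mod 53).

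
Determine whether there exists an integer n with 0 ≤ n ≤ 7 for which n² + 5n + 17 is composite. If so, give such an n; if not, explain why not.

The values for n = 0, 1, …, 7 are 17, 23, 31, 41, 53, 67, 83, 101, and each of these is prime.
So no value in the range makes the expression composite.

No, no such integer n in that range exists.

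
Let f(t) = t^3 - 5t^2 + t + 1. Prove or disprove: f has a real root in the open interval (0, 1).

f(0) = 1 and f(1) = -2, which have opposite signs.
Since f is a polynomial it is continuous on [0, 1].
By the Intermediate Value Theorem f must vanish at some point of (0, 1).

Such a root exists.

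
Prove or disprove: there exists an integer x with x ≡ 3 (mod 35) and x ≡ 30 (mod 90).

Both moduli are multiples of 5 = gcd(35, 90), so any solution would satisfy x ≡ 3 and x ≡ 30 modulo 5 simultaneously.
These are incompatible: 3 − 30 = -27 is not divisible by 5.
Therefore no such x exists.

There is no such integer.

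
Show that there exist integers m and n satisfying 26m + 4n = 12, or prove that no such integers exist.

m = 0, n = 3

Since gcd(26, 4) = 2 and 12 = 2·6, Bézout's identity guarantees a solution.
Dividing through by 2 reduces the equation to 13m + 2n = 6.
Euclidean algorithm: 13 = 6·2 + 1, 2 = 2·1 + 0.
Back-substituting, 1 = 13 − 6·2; that is, 13·1 + 2·(-6) = 1.
Multiplying through by 6: m = 1·6 = 6, n = (-6)·6 = -36 is a solution.
The general solution is m = 6 + 2k, n = -36 − 13k; taking k = -3 gives the smaller pair m = 0, n = 3.
Indeed 26·0 + 4·3 = 0 + 12 = 12.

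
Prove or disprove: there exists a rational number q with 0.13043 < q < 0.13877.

q = 2/15

Look for a denominator N such that an integer falls strictly between N·0.13043 and N·0.13877. N = 15 works: 15·0.13043 = 1.95645 < 2 < 2.08155 = 15·0.13877.
Dividing back, 0.13043 < 2/15 < 0.13877, and 2/15 is rational.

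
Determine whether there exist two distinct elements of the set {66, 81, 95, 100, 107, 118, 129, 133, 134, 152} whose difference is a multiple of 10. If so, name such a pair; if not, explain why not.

Two integers differ by a multiple of 10 exactly when they have the same residue mod 10. The residues are 66↦6, 81↦1, 95↦5, 100↦0, 107↦7, 118↦8, 129↦9, 133↦3, 134↦4, 152↦2.
All 10 residues are distinct, so no two elements differ by a multiple of 10.

There is no such pair.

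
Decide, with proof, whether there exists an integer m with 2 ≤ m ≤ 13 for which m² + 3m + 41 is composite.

m = 6

At m = 6: 6² + 3·6 + 41 = 95 = 5·19, which is composite.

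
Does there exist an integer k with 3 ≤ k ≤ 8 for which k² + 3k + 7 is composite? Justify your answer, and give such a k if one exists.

At k = 3: 3² + 3·3 + 7 = 25 = 5·5, which is composite.

k = 3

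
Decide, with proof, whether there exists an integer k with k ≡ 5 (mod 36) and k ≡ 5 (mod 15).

Here gcd(36, 15) = 3, and both 5 and 5 leave remainder 2 mod 3, so the system is consistent.
The smallest candidate k = 5 works directly: 5 ≡ 5 (mod 15).
Check: 5 mod 36 = 5, 5 mod 15 = 5. ✓

k = 5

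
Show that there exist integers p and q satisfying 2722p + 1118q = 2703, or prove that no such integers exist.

gcd(2722, 1118) = 2, so every integer of the form 2722p + 1118q is a multiple of 2.
But 2703 is not a multiple of 2 (it leaves remainder 1).
Therefore 2722p + 1118q = 2703 has no solution in integers.

No such integers exist.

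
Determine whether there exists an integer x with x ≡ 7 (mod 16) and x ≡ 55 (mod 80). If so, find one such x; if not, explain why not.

Here gcd(16, 80) = 16, and both 7 and 55 leave remainder 7 mod 16, so the system is consistent.
Step through x = 7, 7 + 16, 7 + 2·16, …: the values 7, 23, 39, 55 reduce mod 80 to 7, 23, 39, 55. The value 55 hits 55.
Verify: 55 = 3·16 + 7 and 55 = 0·80 + 55. ✓

x = 55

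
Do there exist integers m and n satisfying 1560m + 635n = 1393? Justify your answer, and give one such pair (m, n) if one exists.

There are no such integers.

Both 1560 and 635 are divisible by gcd(1560, 635) = 5, hence so is any combination 1560m + 635n.
But 1393 = 5·278 + 3, so 5 ∤ 1393.
So the equation is unsolvable over ℤ.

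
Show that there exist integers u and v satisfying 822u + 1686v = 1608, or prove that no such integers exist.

u = 84, v = -40

Every value of 822u + 1686v is a multiple of gcd(822, 1686) = 6; since 6 ∣ 1608, solutions exist.
Dividing through by 6 reduces the equation to 137u + 281v = 268.
Run the Euclidean algorithm on 281 and 137: 281 = 2·137 + 7, 137 = 19·7 + 4, 7 = 1·4 + 3, 4 = 1·3 + 1, 3 = 3·1 + 0.
Working back up the chain: 1 = 4 − 1·3 = 4 − (7 − 1·4) = −7 + 2·4 = −7 + 2·(137 − 19·7) = 2·137 − 39·7 = 2·137 − 39·(281 − 2·137) = −39·281 + 80·137. So 137·80 + 281·(-39) = 1.
Times 268: 137·21440 + 281·(-10452) = 268, so (21440, -10452) solves it.
Shifting by a multiple of (281, −137) keeps it a solution: u = 21440 − 76·281 = 84, v = -10452 + 76·137 = -40.
Check: 822·84 + 1686·(-40) = 69048 − 67440 = 1608. ✓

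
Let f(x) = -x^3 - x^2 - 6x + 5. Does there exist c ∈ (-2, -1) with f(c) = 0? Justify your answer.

No.

Evaluate at the endpoints: f(-2) = 21, f(-1) = 11 — same sign (positive).
f'(x) = -3x^2 - 2x - 6 has discriminant (-2)² − 4·(-3)·(-6) = -68 < 0, so f' has no real roots and is negative for every real x.
Hence f is strictly decreasing on ℝ, and in particular on [-2, -1]. A strictly monotone function with same-sign endpoint values stays positive on the whole interval, so f has no zero in (-2, -1).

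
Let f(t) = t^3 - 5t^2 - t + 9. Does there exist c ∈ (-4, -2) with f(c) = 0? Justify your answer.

No such root exists.

The endpoint values f(-4) = -131 and f(-2) = -17 are both negative. Claim: f(t) < 0 for every t in (-4, -2).
Shift to the endpoint -2: with t = -2 − u (0 < u < 2), one computes f(-2 − u) = -u^3 - 11u^2 - 31u - 17.
The nonzero coefficients here are all negative, so for u > 0 every term is negative (or zero), and the constant term -17 is strictly negative.
Therefore f(t) < 0 throughout (-4, -2), and f has no zero there.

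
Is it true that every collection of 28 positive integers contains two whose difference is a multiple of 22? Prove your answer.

There are exactly 22 possible remainders on division by 22.
Since 28 > 22, two of the 28 integers must share a residue class by the pigeonhole principle; call them a and b.
Their difference a − b is then a multiple of 22.

Yes, this is always true.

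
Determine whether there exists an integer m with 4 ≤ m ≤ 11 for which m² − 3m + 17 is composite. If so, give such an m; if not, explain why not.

At m = 8: 8² − 3·8 + 17 = 57 = 3·19, which is composite.

m = 8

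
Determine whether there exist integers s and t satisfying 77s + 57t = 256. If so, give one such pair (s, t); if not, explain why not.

s = 47, t = -59

77 and 57 are coprime, so 77s + 57t ranges over all of ℤ.
Run the Euclidean algorithm on 77 and 57: 77 = 1·57 + 20, 57 = 2·20 + 17, 20 = 1·17 + 3, 17 = 5·3 + 2, 3 = 1·2 + 1, 2 = 2·1 + 0.
Back-substituting, 1 = 3 − 1·2 = 3 − (17 − 5·3) = −17 + 6·3 = −17 + 6·(20 − 1·17) = 6·20 − 7·17 = 6·20 − 7·(57 − 2·20) = −7·57 + 20·20 = −7·57 + 20·(77 − 1·57) = 20·77 − 27·57; that is, 77·20 + 57·(-27) = 1.
Times 256: 77·5120 + 57·(-6912) = 256, so (5120, -6912) solves it.
Shifting by a multiple of (57, −77) keeps it a solution: s = 5120 − 89·57 = 47, t = -6912 + 89·77 = -59.
Check: 77·47 + 57·(-59) = 3619 − 3363 = 256. ✓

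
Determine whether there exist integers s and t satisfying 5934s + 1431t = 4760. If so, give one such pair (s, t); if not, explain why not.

No such integers exist.

Both 5934 and 1431 are divisible by gcd(5934, 1431) = 3, hence so is any combination 5934s + 1431t.
However 4760 leaves remainder 2 on division by 3.
Hence no integers s, t satisfy the equation.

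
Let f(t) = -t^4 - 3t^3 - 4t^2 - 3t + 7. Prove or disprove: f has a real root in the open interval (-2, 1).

Yes, f has a root in the interval.

f(-2) = 5 and f(1) = -4, which have opposite signs.
f is continuous everywhere (it is a polynomial), in particular on [-2, 1].
By the Intermediate Value Theorem, f takes the value 0 somewhere in the open interval.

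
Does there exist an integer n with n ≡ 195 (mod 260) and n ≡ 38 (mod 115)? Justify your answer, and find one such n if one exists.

No such integer exists.

Reduce both congruences modulo 5, which divides 260 and 115: they say n ≡ 195 (mod 5) and n ≡ 38 (mod 5).
These are incompatible: 195 − 38 = 157 is not divisible by 5.
Hence the system has no solution.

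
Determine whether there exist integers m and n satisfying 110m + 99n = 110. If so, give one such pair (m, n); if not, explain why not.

Since gcd(110, 99) = 11 and 110 = 11·10, Bézout's identity guarantees a solution.
Dividing through by 11 reduces the equation to 10m + 9n = 10.
Euclidean algorithm: 10 = 1·9 + 1, 9 = 9·1 + 0.
Working back up the chain: 1 = 10 − 1·9. So 10·1 + 9·(-1) = 1.
Times 10: 10·10 + 9·(-10) = 10, so (10, -10) solves it.
The general solution is m = 10 + 9k, n = -10 − 10k; taking k = -1 gives the smaller pair m = 1, n = 0.
Check: 110·1 + 99·0 = 110 + 0 = 110. ✓

m = 1, n = 0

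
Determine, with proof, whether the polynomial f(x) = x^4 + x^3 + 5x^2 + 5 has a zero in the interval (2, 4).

f(2) = 49 and f(4) = 405, both positive, so a sign-change argument is unavailable; we show f keeps this sign on the whole interval.
Shift to the endpoint 2: with x = 2 + u (0 < u < 2), one computes f(2 + u) = u^4 + 9u^3 + 35u^2 + 64u + 49.
All 5 nonzero coefficients of this polynomial in u are positive; hence for u > 0 the value is a sum of positive terms (the constant 49 among them).
Therefore f(x) > 0 throughout (2, 4), and f has no zero there.

No.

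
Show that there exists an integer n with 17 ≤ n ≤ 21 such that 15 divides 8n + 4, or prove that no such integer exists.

For n = 17, 18, …, 21 the values of 8n + 4 modulo 15 are 5, 13, 6, 14, 7 respectively.
None is 0, so 15 never divides 8n + 4 on this range.

No such integer n in that range exists.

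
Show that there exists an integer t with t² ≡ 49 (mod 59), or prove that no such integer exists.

t = 52 works: 52² = 2704, and 2704 − 49 = 2655 = 45·59.

t = 52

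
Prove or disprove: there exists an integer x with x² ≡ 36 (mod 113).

x = 6

Take x = 6. Then 6² = 36, and since 0 ≤ 36 < 113 this is already reduced: 6² ≡ 36 (mod 113).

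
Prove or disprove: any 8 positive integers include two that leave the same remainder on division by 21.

No; for instance {76, 77, 78, 79, 80, 81, 82, 83} is a counterexample.

Consider the 8 integers 76, 77, …, 83. They lie in distinct residue classes modulo 21, since 8 ≤ 21.
So no two of them leave the same remainder on division by 21; the claim fails for this set.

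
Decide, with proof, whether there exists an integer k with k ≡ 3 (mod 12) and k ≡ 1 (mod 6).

Reduce both congruences modulo 6, which divides 12 and 6: they say k ≡ 3 (mod 6) and k ≡ 1 (mod 6).
But 3 mod 6 = 3 while 1 mod 6 = 1, a contradiction.
So no integer satisfies both congruences.

There is no such integer.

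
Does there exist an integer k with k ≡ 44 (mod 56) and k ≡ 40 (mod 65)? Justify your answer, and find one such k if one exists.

Since 56 and 65 share no common factor, CRT says the pair of congruences has a solution (unique mod 3640).
Any solution of the first congruence is k = 44 + 56t; substituting into the second, 56t ≡ 40 − 44 ≡ 61 (mod 65).
To invert 56 modulo 65: 65 = 1·56 + 9, 56 = 6·9 + 2, 9 = 4·2 + 1, 2 = 2·1 + 0, and unwinding, 1 = 9 − 4·2 = 9 − 4·(56 − 6·9) = −4·56 + 25·9 = −4·56 + 25·(65 − 1·56) = 25·65 − 29·56. Thus 56⁻¹ ≡ -29 ≡ 36 (mod 65).
Multiplying by 36: t ≡ 36·61 = 2196 ≡ 51 (mod 65).
Taking t = 51 gives k = 44 + 56·51 = 2900.
Verify: 2900 = 51·56 + 44 and 2900 = 44·65 + 40. ✓

k = 2900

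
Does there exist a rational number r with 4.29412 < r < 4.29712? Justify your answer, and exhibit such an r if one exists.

Scale by 27: the interval becomes (115.94124, 116.02224), which contains the integer 116.
So r = 116/27 works: it is a ratio of integers, and dividing 27·4.29412 < 116 < 27·4.29712 through by 27 gives 4.29412 < 116/27 < 4.29712.

r = 116/27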